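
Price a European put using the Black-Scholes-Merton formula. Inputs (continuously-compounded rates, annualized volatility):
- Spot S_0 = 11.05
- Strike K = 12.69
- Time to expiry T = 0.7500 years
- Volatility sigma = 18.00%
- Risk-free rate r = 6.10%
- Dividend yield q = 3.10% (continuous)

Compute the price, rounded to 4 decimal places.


d1 = (ln(S/K) + (r - q + 0.5*sigma^2) * T) / (sigma * sqrt(T)) = -0.66545298
d2 = d1 - sigma * sqrt(T) = -0.82133755
exp(-rT) = 0.95528075; exp(-qT) = 0.97701820
P = K * exp(-rT) * N(-d2) - S_0 * exp(-qT) * N(-d1)
N(-d1) = 0.74711960; N(-d2) = 0.79427299
P = 12.6900 * 0.95528075 * 0.79427299 - 11.0500 * 0.97701820 * 0.74711960 = 1.5626

Answer: Price = 1.5626


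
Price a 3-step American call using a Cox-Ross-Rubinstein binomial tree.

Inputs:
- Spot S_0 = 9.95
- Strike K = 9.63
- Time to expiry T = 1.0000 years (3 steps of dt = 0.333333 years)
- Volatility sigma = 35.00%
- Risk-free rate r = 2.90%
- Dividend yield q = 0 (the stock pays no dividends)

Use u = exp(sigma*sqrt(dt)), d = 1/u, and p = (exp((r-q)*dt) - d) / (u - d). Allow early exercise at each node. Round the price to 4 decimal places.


dt = T/N = 0.333333
u = exp(sigma*sqrt(dt)) = 1.223937; d = 1/u = 0.817036
p = (exp((r-q)*dt) - d) / (u - d) = 0.473525
Discount per step: exp(-r*dt) = 0.990380
Stock lattice S(k, i) with i counting down-moves:
  k=0: S(0,0) = 9.9500
  k=1: S(1,0) = 12.1782; S(1,1) = 8.1295
  k=2: S(2,0) = 14.9053; S(2,1) = 9.9500; S(2,2) = 6.6421
  k=3: S(3,0) = 18.2432; S(3,1) = 12.1782; S(3,2) = 8.1295; S(3,3) = 5.4268
Terminal payoffs V(N, i) = max(S_T - K, 0):
  V(3,0) = 8.613162; V(3,1) = 2.548172; V(3,2) = 0.000000; V(3,3) = 0.000000
Backward induction: V(k, i) = exp(-r*dt) * [p * V(k+1, i) + (1-p) * V(k+1, i+1)]; then take max(V_cont, immediate exercise) for American.
  V(2,0) = exp(-r*dt) * [p*8.613162 + (1-p)*2.548172] = 5.367955; exercise = 5.275313; V(2,0) = max -> 5.367955
  V(2,1) = exp(-r*dt) * [p*2.548172 + (1-p)*0.000000] = 1.195015; exercise = 0.320000; V(2,1) = max -> 1.195015
  V(2,2) = exp(-r*dt) * [p*0.000000 + (1-p)*0.000000] = 0.000000; exercise = 0.000000; V(2,2) = max -> 0.000000
  V(1,0) = exp(-r*dt) * [p*5.367955 + (1-p)*1.195015] = 3.140501; exercise = 2.548172; V(1,0) = max -> 3.140501
  V(1,1) = exp(-r*dt) * [p*1.195015 + (1-p)*0.000000] = 0.560426; exercise = 0.000000; V(1,1) = max -> 0.560426
  V(0,0) = exp(-r*dt) * [p*3.140501 + (1-p)*0.560426] = 1.765012; exercise = 0.320000; V(0,0) = max -> 1.765012

Answer: Price = V(0,0) = 1.7650


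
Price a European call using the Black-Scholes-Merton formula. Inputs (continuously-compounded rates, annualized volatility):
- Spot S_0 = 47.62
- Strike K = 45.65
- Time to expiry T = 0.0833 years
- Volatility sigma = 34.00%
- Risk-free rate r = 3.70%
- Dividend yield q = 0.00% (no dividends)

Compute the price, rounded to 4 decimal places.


d1 = (ln(S/K) + (r - q + 0.5*sigma^2) * T) / (sigma * sqrt(T)) = 0.51101720
d2 = d1 - sigma * sqrt(T) = 0.41288729
exp(-rT) = 0.99692264; exp(-qT) = 1.00000000
C = S_0 * exp(-qT) * N(d1) - K * exp(-rT) * N(d2)
N(d1) = 0.69533049; N(d2) = 0.66015540
C = 47.6200 * 1.00000000 * 0.69533049 - 45.6500 * 0.99692264 * 0.66015540 = 3.0683

Answer: Price = 3.0683


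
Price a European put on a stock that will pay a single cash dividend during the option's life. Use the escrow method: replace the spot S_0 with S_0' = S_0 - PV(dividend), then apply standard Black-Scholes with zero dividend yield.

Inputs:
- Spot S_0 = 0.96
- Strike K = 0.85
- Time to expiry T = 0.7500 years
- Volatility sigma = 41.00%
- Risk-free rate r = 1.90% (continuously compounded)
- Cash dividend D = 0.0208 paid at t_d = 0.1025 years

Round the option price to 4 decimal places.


PV(D) = D * exp(-r * t_d) = 0.0208 * 0.99805440 = 0.02075953
S_0' = S_0 - PV(D) = 0.9600 - 0.02075953 = 0.93924047
d1 = (ln(S_0'/K) + (r + sigma^2/2)*T) / (sigma*sqrt(T)) = 0.49883820
d2 = d1 - sigma*sqrt(T) = 0.14376778
exp(-rT) = 0.98585105
N(-d1) = 0.30894669; N(-d2) = 0.44284192
P = K * exp(-rT) * N(-d2) - S_0' * N(-d1) = 0.8500 * 0.98585105 * 0.44284192 - 0.93924047 * 0.30894669 = 0.0809

Answer: Price = 0.0809


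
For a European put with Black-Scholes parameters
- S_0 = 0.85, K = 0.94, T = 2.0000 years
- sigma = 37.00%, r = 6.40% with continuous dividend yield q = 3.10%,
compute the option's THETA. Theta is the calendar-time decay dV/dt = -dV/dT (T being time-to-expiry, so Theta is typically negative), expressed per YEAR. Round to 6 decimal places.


d1 = 0.1954222874; d2 = -0.3278367307
phi(d1) = 0.3913967732; exp(-qT) = 0.9398828868; exp(-rT) = 0.8798533791
Theta = -S*exp(-qT)*phi(d1)*sigma/(2*sqrt(T)) + r*K*exp(-rT)*N(-d2) - q*S*exp(-qT)*N(-d1)
N(-d1) = 0.4225311851; N(-d2) = 0.6284824432; sqrt(T) = 1.4142135624
Term 1 = -0.8500 * 0.9398828868 * 0.3913967732 * 0.3700 / (2 * 1.4142135624) = -0.0409040810
Term 2 = 0.0640 * 0.9400 * 0.8798533791 * 0.6284824432 = 0.0332668197
Term 3 = -0.0310 * 0.8500 * 0.9398828868 * 0.4225311851 = -0.0104643710
Theta = -0.0409040810 + (0.0332668197) + (-0.0104643710) = -0.018102

Answer: Theta = -0.018102


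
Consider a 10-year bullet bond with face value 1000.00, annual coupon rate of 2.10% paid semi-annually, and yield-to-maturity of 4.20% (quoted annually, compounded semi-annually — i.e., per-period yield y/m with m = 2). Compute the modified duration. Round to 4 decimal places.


Coupon per period c = face * coupon_rate / m = 10.500000
Periods per year m = 2; per-period yield y/m = 0.021000
Number of cashflows N = 20
Cashflows (t years, CF_t, discount factor 1/(1+y/m)^(m*t), PV):
  t = 0.5000: CF_t = 10.500000, DF = 0.979432, PV = 10.284035
  t = 1.0000: CF_t = 10.500000, DF = 0.959287, PV = 10.072512
  t = 1.5000: CF_t = 10.500000, DF = 0.939556, PV = 9.865340
  t = 2.0000: CF_t = 10.500000, DF = 0.920231, PV = 9.662429
  t = 2.5000: CF_t = 10.500000, DF = 0.901304, PV = 9.463692
  t = 3.0000: CF_t = 10.500000, DF = 0.882766, PV = 9.269042
  t = 3.5000: CF_t = 10.500000, DF = 0.864609, PV = 9.078396
  t = 4.0000: CF_t = 10.500000, DF = 0.846826, PV = 8.891671
  t = 4.5000: CF_t = 10.500000, DF = 0.829408, PV = 8.708786
  t = 5.0000: CF_t = 10.500000, DF = 0.812349, PV = 8.529663
  t = 5.5000: CF_t = 10.500000, DF = 0.795640, PV = 8.354224
  t = 6.0000: CF_t = 10.500000, DF = 0.779276, PV = 8.182394
  t = 6.5000: CF_t = 10.500000, DF = 0.763247, PV = 8.014098
  t = 7.0000: CF_t = 10.500000, DF = 0.747549, PV = 7.849264
  t = 7.5000: CF_t = 10.500000, DF = 0.732173, PV = 7.687819
  t = 8.0000: CF_t = 10.500000, DF = 0.717114, PV = 7.529696
  t = 8.5000: CF_t = 10.500000, DF = 0.702364, PV = 7.374824
  t = 9.0000: CF_t = 10.500000, DF = 0.687918, PV = 7.223138
  t = 9.5000: CF_t = 10.500000, DF = 0.673769, PV = 7.074572
  t = 10.0000: CF_t = 1010.500000, DF = 0.659911, PV = 666.839744
Price P = sum_t PV_t = 829.955341
First compute Macaulay numerator sum_t t * PV_t:
  t * PV_t at t = 0.5000: 5.142018
  t * PV_t at t = 1.0000: 10.072512
  t * PV_t at t = 1.5000: 14.798011
  t * PV_t at t = 2.0000: 19.324859
  t * PV_t at t = 2.5000: 23.659230
  t * PV_t at t = 3.0000: 27.807126
  t * PV_t at t = 3.5000: 31.774385
  t * PV_t at t = 4.0000: 35.566682
  t * PV_t at t = 4.5000: 39.189537
  t * PV_t at t = 5.0000: 42.648316
  t * PV_t at t = 5.5000: 45.948234
  t * PV_t at t = 6.0000: 49.094365
  t * PV_t at t = 6.5000: 52.091637
  t * PV_t at t = 7.0000: 54.944845
  t * PV_t at t = 7.5000: 57.658645
  t * PV_t at t = 8.0000: 60.237566
  t * PV_t at t = 8.5000: 62.686007
  t * PV_t at t = 9.0000: 65.008246
  t * PV_t at t = 9.5000: 67.208438
  t * PV_t at t = 10.0000: 6668.397440
Macaulay duration D = 7433.258098 / 829.955341 = 8.956215
Modified duration = D / (1 + y/m) = 8.956215 / (1 + 0.021000) = 8.772002

Answer: Modified duration = 8.7720


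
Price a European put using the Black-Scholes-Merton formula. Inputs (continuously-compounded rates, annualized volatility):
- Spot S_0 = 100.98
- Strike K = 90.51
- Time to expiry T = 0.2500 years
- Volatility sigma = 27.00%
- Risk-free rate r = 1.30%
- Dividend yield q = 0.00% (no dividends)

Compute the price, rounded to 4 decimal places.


Answer: Price = 1.4539

Derivation:
d1 = (ln(S/K) + (r - q + 0.5*sigma^2) * T) / (sigma * sqrt(T)) = 0.90240471
d2 = d1 - sigma * sqrt(T) = 0.76740471
exp(-rT) = 0.99675528; exp(-qT) = 1.00000000
P = K * exp(-rT) * N(-d2) - S_0 * exp(-qT) * N(-d1)
N(-d1) = 0.18342096; N(-d2) = 0.22142047
P = 90.5100 * 0.99675528 * 0.22142047 - 100.9800 * 1.00000000 * 0.18342096 = 1.4539


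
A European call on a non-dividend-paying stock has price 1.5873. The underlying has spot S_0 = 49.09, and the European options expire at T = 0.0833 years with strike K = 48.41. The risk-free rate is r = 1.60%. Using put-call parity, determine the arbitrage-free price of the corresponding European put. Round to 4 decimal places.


Answer: Put price = 0.8428

Derivation:
Put-call parity: C - P = S_0 * exp(-qT) - K * exp(-rT).
S_0 * exp(-qT) = 49.0900 * 1.00000000 = 49.09000000
K * exp(-rT) = 48.4100 * 0.99866809 = 48.34552213
P = C - S*exp(-qT) + K*exp(-rT)
P = 1.5873 - 49.09000000 + 48.34552213 = 0.8428


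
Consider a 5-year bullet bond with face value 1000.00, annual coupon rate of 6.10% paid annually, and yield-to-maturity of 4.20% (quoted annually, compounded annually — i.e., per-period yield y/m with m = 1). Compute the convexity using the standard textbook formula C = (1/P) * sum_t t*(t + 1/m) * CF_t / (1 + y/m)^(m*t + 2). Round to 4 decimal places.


Answer: Convexity = 23.8282

Derivation:
Coupon per period c = face * coupon_rate / m = 61.000000
Periods per year m = 1; per-period yield y/m = 0.042000
Number of cashflows N = 5
Cashflows (t years, CF_t, discount factor 1/(1+y/m)^(m*t), PV):
  t = 1.0000: CF_t = 61.000000, DF = 0.959693, PV = 58.541267
  t = 2.0000: CF_t = 61.000000, DF = 0.921010, PV = 56.181638
  t = 3.0000: CF_t = 61.000000, DF = 0.883887, PV = 53.917119
  t = 4.0000: CF_t = 61.000000, DF = 0.848260, PV = 51.743876
  t = 5.0000: CF_t = 1061.000000, DF = 0.814069, PV = 863.727583
Price P = sum_t PV_t = 1084.111483
Convexity numerator sum_t t*(t + 1/m) * CF_t / (1+y/m)^(m*t + 2):
  t = 1.0000: term = 107.834238
  t = 2.0000: term = 310.463257
  t = 3.0000: term = 595.898766
  t = 4.0000: term = 953.133023
  t = 5.0000: term = 23865.064138
Convexity = (1/P) * sum = 25832.393423 / 1084.111483 = 23.828171


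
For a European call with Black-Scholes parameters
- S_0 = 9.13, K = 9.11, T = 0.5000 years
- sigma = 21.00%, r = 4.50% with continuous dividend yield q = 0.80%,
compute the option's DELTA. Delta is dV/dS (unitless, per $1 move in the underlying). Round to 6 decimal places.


Answer: Delta = 0.582237

Derivation:
d1 = 0.2136000105; d2 = 0.0651075864
phi(d1) = 0.3899444385; exp(-qT) = 0.9960079893; exp(-rT) = 0.9777512372
N(d1) = 0.5845705044
Delta = exp(-qT) * N(d1) = 0.9960079893 * 0.5845705044 = 0.582237


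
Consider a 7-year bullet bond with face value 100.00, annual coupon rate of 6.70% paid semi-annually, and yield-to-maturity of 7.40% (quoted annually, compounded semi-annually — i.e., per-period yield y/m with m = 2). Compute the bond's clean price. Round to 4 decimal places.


Coupon per period c = face * coupon_rate / m = 3.350000
Periods per year m = 2; per-period yield y/m = 0.037000
Number of cashflows N = 14
Cashflows (t years, CF_t, discount factor 1/(1+y/m)^(m*t), PV):
  t = 0.5000: CF_t = 3.350000, DF = 0.964320, PV = 3.230473
  t = 1.0000: CF_t = 3.350000, DF = 0.929913, PV = 3.115210
  t = 1.5000: CF_t = 3.350000, DF = 0.896734, PV = 3.004060
  t = 2.0000: CF_t = 3.350000, DF = 0.864739, PV = 2.896875
  t = 2.5000: CF_t = 3.350000, DF = 0.833885, PV = 2.793515
  t = 3.0000: CF_t = 3.350000, DF = 0.804132, PV = 2.693843
  t = 3.5000: CF_t = 3.350000, DF = 0.775441, PV = 2.597727
  t = 4.0000: CF_t = 3.350000, DF = 0.747773, PV = 2.505041
  t = 4.5000: CF_t = 3.350000, DF = 0.721093, PV = 2.415661
  t = 5.0000: CF_t = 3.350000, DF = 0.695364, PV = 2.329471
  t = 5.5000: CF_t = 3.350000, DF = 0.670554, PV = 2.246355
  t = 6.0000: CF_t = 3.350000, DF = 0.646629, PV = 2.166206
  t = 6.5000: CF_t = 3.350000, DF = 0.623557, PV = 2.088916
  t = 7.0000: CF_t = 103.350000, DF = 0.601309, PV = 62.145243
Price P = sum_t PV_t = 96.228595

Answer: Price = 96.2286


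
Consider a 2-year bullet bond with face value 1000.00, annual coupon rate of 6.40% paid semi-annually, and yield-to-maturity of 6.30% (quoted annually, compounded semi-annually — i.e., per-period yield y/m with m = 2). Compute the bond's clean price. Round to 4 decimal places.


Coupon per period c = face * coupon_rate / m = 32.000000
Periods per year m = 2; per-period yield y/m = 0.031500
Number of cashflows N = 4
Cashflows (t years, CF_t, discount factor 1/(1+y/m)^(m*t), PV):
  t = 0.5000: CF_t = 32.000000, DF = 0.969462, PV = 31.022782
  t = 1.0000: CF_t = 32.000000, DF = 0.939856, PV = 30.075407
  t = 1.5000: CF_t = 32.000000, DF = 0.911155, PV = 29.156963
  t = 2.0000: CF_t = 1032.000000, DF = 0.883330, PV = 911.596750
Price P = sum_t PV_t = 1001.851902

Answer: Price = 1001.8519


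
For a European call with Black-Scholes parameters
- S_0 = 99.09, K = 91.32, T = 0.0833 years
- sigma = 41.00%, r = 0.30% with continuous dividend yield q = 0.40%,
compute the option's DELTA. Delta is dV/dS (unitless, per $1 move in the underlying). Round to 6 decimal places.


Answer: Delta = 0.772674

Derivation:
d1 = 0.7485373734; d2 = 0.6302042420
phi(d1) = 0.3014676297; exp(-qT) = 0.9996668555; exp(-rT) = 0.9997501312
N(d1) = 0.7729319545
Delta = exp(-qT) * N(d1) = 0.9996668555 * 0.7729319545 = 0.772674


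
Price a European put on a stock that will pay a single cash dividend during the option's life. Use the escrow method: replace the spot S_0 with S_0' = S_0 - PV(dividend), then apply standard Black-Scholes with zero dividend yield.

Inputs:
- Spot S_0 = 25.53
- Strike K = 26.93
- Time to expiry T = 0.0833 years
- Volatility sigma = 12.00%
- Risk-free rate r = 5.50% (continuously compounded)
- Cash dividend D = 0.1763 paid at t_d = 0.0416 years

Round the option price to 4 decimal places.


Answer: Price = 1.4734

Derivation:
PV(D) = D * exp(-r * t_d) = 0.1763 * 0.99771462 = 0.17589709
S_0' = S_0 - PV(D) = 25.5300 - 0.17589709 = 25.35410291
d1 = (ln(S_0'/K) + (r + sigma^2/2)*T) / (sigma*sqrt(T)) = -1.59146909
d2 = d1 - sigma*sqrt(T) = -1.62610318
exp(-rT) = 0.99542898
N(-d1) = 0.94424798; N(-d2) = 0.94803615
P = K * exp(-rT) * N(-d2) - S_0' * N(-d1) = 26.9300 * 0.99542898 * 0.94803615 - 25.35410291 * 0.94424798 = 1.4734


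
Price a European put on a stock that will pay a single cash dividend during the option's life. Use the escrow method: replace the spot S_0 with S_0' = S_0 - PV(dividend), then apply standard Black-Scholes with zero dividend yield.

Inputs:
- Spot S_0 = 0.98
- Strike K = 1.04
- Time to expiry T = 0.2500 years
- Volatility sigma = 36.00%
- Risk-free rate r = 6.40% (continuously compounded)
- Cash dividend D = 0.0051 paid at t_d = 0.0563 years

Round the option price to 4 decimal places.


PV(D) = D * exp(-r * t_d) = 0.0051 * 0.99640328 = 0.00508166
S_0' = S_0 - PV(D) = 0.9800 - 0.00508166 = 0.97491834
d1 = (ln(S_0'/K) + (r + sigma^2/2)*T) / (sigma*sqrt(T)) = -0.18012375
d2 = d1 - sigma*sqrt(T) = -0.36012375
exp(-rT) = 0.98412732
N(-d1) = 0.57147229; N(-d2) = 0.64062270
P = K * exp(-rT) * N(-d2) - S_0' * N(-d1) = 1.0400 * 0.98412732 * 0.64062270 - 0.97491834 * 0.57147229 = 0.0985

Answer: Price = 0.0985


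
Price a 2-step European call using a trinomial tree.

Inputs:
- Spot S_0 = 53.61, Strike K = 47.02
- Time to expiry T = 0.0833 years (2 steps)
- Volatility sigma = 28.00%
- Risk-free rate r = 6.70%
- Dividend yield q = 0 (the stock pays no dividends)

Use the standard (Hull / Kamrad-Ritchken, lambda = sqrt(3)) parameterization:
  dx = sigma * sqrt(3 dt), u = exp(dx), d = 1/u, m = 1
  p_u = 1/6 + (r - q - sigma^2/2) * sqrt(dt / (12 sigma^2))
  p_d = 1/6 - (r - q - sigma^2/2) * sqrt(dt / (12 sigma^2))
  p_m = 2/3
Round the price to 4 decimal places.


Answer: Price = V(0,0) = 6.9297

Derivation:
dt = T/N = 0.041650; dx = sigma*sqrt(3*dt) = 0.098975
u = exp(dx) = 1.104039; d = 1/u = 0.905765
p_u = 0.172516, p_m = 0.666667, p_d = 0.160817
Discount per step: exp(-r*dt) = 0.997213
Stock lattice S(k, j) with j the centered position index:
  k=0: S(0,+0) = 53.6100
  k=1: S(1,-1) = 48.5581; S(1,+0) = 53.6100; S(1,+1) = 59.1875
  k=2: S(2,-2) = 43.9822; S(2,-1) = 48.5581; S(2,+0) = 53.6100; S(2,+1) = 59.1875; S(2,+2) = 65.3453
Terminal payoffs V(N, j) = max(S_T - K, 0):
  V(2,-2) = 0.000000; V(2,-1) = 1.538073; V(2,+0) = 6.590000; V(2,+1) = 12.167523; V(2,+2) = 18.325326
Backward induction: V(k, j) = exp(-r*dt) * [p_u * V(k+1, j+1) + p_m * V(k+1, j) + p_d * V(k+1, j-1)]
  V(1,-1) = exp(-r*dt) * [p_u*6.590000 + p_m*1.538073 + p_d*0.000000] = 2.156237
  V(1,+0) = exp(-r*dt) * [p_u*12.167523 + p_m*6.590000 + p_d*1.538073] = 6.720993
  V(1,+1) = exp(-r*dt) * [p_u*18.325326 + p_m*12.167523 + p_d*6.590000] = 12.298512
  V(0,+0) = exp(-r*dt) * [p_u*12.298512 + p_m*6.720993 + p_d*2.156237] = 6.929747


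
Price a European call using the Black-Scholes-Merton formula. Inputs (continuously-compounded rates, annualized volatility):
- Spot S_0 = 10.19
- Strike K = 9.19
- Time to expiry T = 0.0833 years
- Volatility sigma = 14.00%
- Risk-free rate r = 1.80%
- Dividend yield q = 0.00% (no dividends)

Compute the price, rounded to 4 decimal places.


Answer: Price = 1.0144

Derivation:
d1 = (ln(S/K) + (r - q + 0.5*sigma^2) * T) / (sigma * sqrt(T)) = 2.61360970
d2 = d1 - sigma * sqrt(T) = 2.57320327
exp(-rT) = 0.99850172; exp(-qT) = 1.00000000
C = S_0 * exp(-qT) * N(d1) - K * exp(-rT) * N(d2)
N(d1) = 0.99552043; N(d2) = 0.99496190
C = 10.1900 * 1.00000000 * 0.99552043 - 9.1900 * 0.99850172 * 0.99496190 = 1.0144


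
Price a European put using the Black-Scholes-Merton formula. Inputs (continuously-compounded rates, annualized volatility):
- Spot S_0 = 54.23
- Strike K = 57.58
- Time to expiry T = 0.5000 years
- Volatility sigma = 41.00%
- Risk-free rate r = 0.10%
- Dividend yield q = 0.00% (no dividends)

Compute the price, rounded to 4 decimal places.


d1 = (ln(S/K) + (r - q + 0.5*sigma^2) * T) / (sigma * sqrt(T)) = -0.06007312
d2 = d1 - sigma * sqrt(T) = -0.34998690
exp(-rT) = 0.99950012; exp(-qT) = 1.00000000
P = K * exp(-rT) * N(-d2) - S_0 * exp(-qT) * N(-d1)
N(-d1) = 0.52395130; N(-d2) = 0.63682573
P = 57.5800 * 0.99950012 * 0.63682573 - 54.2300 * 1.00000000 * 0.52395130 = 8.2362

Answer: Price = 8.2362


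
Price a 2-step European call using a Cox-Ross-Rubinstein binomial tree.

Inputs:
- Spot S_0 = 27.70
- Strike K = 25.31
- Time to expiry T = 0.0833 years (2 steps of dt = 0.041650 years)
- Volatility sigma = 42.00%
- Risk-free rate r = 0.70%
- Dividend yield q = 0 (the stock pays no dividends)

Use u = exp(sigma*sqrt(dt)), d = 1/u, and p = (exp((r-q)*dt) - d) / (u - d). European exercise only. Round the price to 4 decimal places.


Answer: Price = V(0,0) = 2.9376

Derivation:
dt = T/N = 0.041650
u = exp(sigma*sqrt(dt)) = 1.089496; d = 1/u = 0.917856
p = (exp((r-q)*dt) - d) / (u - d) = 0.480283
Discount per step: exp(-r*dt) = 0.999708
Stock lattice S(k, i) with i counting down-moves:
  k=0: S(0,0) = 27.7000
  k=1: S(1,0) = 30.1790; S(1,1) = 25.4246
  k=2: S(2,0) = 32.8799; S(2,1) = 27.7000; S(2,2) = 23.3361
Terminal payoffs V(N, i) = max(S_T - K, 0):
  V(2,0) = 7.569929; V(2,1) = 2.390000; V(2,2) = 0.000000
Backward induction: V(k, i) = exp(-r*dt) * [p * V(k+1, i) + (1-p) * V(k+1, i+1)].
  V(1,0) = exp(-r*dt) * [p*7.569929 + (1-p)*2.390000] = 4.876411
  V(1,1) = exp(-r*dt) * [p*2.390000 + (1-p)*0.000000] = 1.147542
  V(0,0) = exp(-r*dt) * [p*4.876411 + (1-p)*1.147542] = 2.937599


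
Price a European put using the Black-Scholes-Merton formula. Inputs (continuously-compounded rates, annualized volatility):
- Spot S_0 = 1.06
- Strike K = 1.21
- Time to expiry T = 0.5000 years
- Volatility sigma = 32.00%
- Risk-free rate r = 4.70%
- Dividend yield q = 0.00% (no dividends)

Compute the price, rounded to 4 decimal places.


Answer: Price = 0.1733

Derivation:
d1 = (ln(S/K) + (r - q + 0.5*sigma^2) * T) / (sigma * sqrt(T)) = -0.36792291
d2 = d1 - sigma * sqrt(T) = -0.59419708
exp(-rT) = 0.97677397; exp(-qT) = 1.00000000
P = K * exp(-rT) * N(-d2) - S_0 * exp(-qT) * N(-d1)
N(-d1) = 0.64353464; N(-d2) = 0.72380985
P = 1.2100 * 0.97677397 * 0.72380985 - 1.0600 * 1.00000000 * 0.64353464 = 0.1733


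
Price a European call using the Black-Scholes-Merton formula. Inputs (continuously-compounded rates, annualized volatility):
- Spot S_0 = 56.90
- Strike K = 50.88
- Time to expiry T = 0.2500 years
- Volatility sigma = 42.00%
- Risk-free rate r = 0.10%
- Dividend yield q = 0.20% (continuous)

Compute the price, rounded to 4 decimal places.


Answer: Price = 8.1251

Derivation:
d1 = (ln(S/K) + (r - q + 0.5*sigma^2) * T) / (sigma * sqrt(T)) = 0.63631153
d2 = d1 - sigma * sqrt(T) = 0.42631153
exp(-rT) = 0.99975003; exp(-qT) = 0.99950012
C = S_0 * exp(-qT) * N(d1) - K * exp(-rT) * N(d2)
N(d1) = 0.73771331; N(d2) = 0.66505957
C = 56.9000 * 0.99950012 * 0.73771331 - 50.8800 * 0.99975003 * 0.66505957 = 8.1251


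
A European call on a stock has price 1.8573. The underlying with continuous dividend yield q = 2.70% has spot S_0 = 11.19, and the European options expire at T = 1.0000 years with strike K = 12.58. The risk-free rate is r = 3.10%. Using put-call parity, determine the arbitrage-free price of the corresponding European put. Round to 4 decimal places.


Answer: Put price = 3.1614

Derivation:
Put-call parity: C - P = S_0 * exp(-qT) - K * exp(-rT).
S_0 * exp(-qT) = 11.1900 * 0.97336124 = 10.89191229
K * exp(-rT) = 12.5800 * 0.96947557 = 12.19600271
P = C - S*exp(-qT) + K*exp(-rT)
P = 1.8573 - 10.89191229 + 12.19600271 = 3.1614


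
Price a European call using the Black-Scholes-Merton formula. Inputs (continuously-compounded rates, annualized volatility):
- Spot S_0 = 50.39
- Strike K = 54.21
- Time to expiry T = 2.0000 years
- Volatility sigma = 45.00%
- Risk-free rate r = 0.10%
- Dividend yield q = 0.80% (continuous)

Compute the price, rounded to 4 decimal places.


Answer: Price = 10.8052

Derivation:
d1 = (ln(S/K) + (r - q + 0.5*sigma^2) * T) / (sigma * sqrt(T)) = 0.18137658
d2 = d1 - sigma * sqrt(T) = -0.45501952
exp(-rT) = 0.99800200; exp(-qT) = 0.98412732
C = S_0 * exp(-qT) * N(d1) - K * exp(-rT) * N(d2)
N(d1) = 0.57196400; N(d2) = 0.32454760
C = 50.3900 * 0.98412732 * 0.57196400 - 54.2100 * 0.99800200 * 0.32454760 = 10.8052


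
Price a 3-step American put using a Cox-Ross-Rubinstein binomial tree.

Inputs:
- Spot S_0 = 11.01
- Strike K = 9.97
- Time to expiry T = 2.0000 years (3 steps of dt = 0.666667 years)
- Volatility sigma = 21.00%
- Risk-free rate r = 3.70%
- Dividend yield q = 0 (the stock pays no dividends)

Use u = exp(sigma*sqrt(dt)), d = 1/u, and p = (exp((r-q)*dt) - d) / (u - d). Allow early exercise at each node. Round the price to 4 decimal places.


dt = T/N = 0.666667
u = exp(sigma*sqrt(dt)) = 1.187042; d = 1/u = 0.842430
p = (exp((r-q)*dt) - d) / (u - d) = 0.529707
Discount per step: exp(-r*dt) = 0.975635
Stock lattice S(k, i) with i counting down-moves:
  k=0: S(0,0) = 11.0100
  k=1: S(1,0) = 13.0693; S(1,1) = 9.2752
  k=2: S(2,0) = 15.5138; S(2,1) = 11.0100; S(2,2) = 7.8137
  k=3: S(3,0) = 18.4156; S(3,1) = 13.0693; S(3,2) = 9.2752; S(3,3) = 6.5825
Terminal payoffs V(N, i) = max(K - S_T, 0):
  V(3,0) = 0.000000; V(3,1) = 0.000000; V(3,2) = 0.694842; V(3,3) = 3.387523
Backward induction: V(k, i) = exp(-r*dt) * [p * V(k+1, i) + (1-p) * V(k+1, i+1)]; then take max(V_cont, immediate exercise) for American.
  V(2,0) = exp(-r*dt) * [p*0.000000 + (1-p)*0.000000] = 0.000000; exercise = 0.000000; V(2,0) = max -> 0.000000
  V(2,1) = exp(-r*dt) * [p*0.000000 + (1-p)*0.694842] = 0.318817; exercise = 0.000000; V(2,1) = max -> 0.318817
  V(2,2) = exp(-r*dt) * [p*0.694842 + (1-p)*3.387523] = 1.913407; exercise = 2.156325; V(2,2) = max -> 2.156325
  V(1,0) = exp(-r*dt) * [p*0.000000 + (1-p)*0.318817] = 0.146284; exercise = 0.000000; V(1,0) = max -> 0.146284
  V(1,1) = exp(-r*dt) * [p*0.318817 + (1-p)*2.156325] = 1.154161; exercise = 0.694842; V(1,1) = max -> 1.154161
  V(0,0) = exp(-r*dt) * [p*0.146284 + (1-p)*1.154161] = 0.605169; exercise = 0.000000; V(0,0) = max -> 0.605169

Answer: Price = V(0,0) = 0.6052


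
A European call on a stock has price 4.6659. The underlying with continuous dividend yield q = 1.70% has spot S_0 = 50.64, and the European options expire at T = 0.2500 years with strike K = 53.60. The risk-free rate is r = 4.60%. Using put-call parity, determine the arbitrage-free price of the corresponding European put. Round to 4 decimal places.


Put-call parity: C - P = S_0 * exp(-qT) - K * exp(-rT).
S_0 * exp(-qT) = 50.6400 * 0.99575902 = 50.42523670
K * exp(-rT) = 53.6000 * 0.98856587 = 52.98713075
P = C - S*exp(-qT) + K*exp(-rT)
P = 4.6659 - 50.42523670 + 52.98713075 = 7.2278

Answer: Put price = 7.2278


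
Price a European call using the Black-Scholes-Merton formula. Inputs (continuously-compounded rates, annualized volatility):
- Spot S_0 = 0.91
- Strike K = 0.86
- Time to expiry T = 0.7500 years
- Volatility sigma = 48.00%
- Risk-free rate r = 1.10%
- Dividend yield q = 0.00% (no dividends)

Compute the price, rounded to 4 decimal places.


Answer: Price = 0.1754

Derivation:
d1 = (ln(S/K) + (r - q + 0.5*sigma^2) * T) / (sigma * sqrt(T)) = 0.36363976
d2 = d1 - sigma * sqrt(T) = -0.05205243
exp(-rT) = 0.99178394; exp(-qT) = 1.00000000
C = S_0 * exp(-qT) * N(d1) - K * exp(-rT) * N(d2)
N(d1) = 0.64193648; N(d2) = 0.47924346
C = 0.9100 * 1.00000000 * 0.64193648 - 0.8600 * 0.99178394 * 0.47924346 = 0.1754


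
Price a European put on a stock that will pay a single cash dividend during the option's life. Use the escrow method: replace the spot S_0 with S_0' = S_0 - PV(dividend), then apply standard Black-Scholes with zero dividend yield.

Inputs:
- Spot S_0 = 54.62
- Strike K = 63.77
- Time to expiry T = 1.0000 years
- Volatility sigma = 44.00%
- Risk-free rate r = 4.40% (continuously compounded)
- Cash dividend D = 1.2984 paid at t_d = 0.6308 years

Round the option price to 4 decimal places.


Answer: Price = 14.2444

Derivation:
PV(D) = D * exp(-r * t_d) = 1.2984 * 0.97262644 = 1.26285817
S_0' = S_0 - PV(D) = 54.6200 - 1.26285817 = 53.35714183
d1 = (ln(S_0'/K) + (r + sigma^2/2)*T) / (sigma*sqrt(T)) = -0.08517051
d2 = d1 - sigma*sqrt(T) = -0.52517051
exp(-rT) = 0.95695396
N(-d1) = 0.53393708; N(-d2) = 0.70026767
P = K * exp(-rT) * N(-d2) - S_0' * N(-d1) = 63.7700 * 0.95695396 * 0.70026767 - 53.35714183 * 0.53393708 = 14.2444


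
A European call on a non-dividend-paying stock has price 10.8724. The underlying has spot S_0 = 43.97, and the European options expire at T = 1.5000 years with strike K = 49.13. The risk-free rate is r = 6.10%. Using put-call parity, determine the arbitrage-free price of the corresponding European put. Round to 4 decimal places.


Answer: Put price = 11.7365

Derivation:
Put-call parity: C - P = S_0 * exp(-qT) - K * exp(-rT).
S_0 * exp(-qT) = 43.9700 * 1.00000000 = 43.97000000
K * exp(-rT) = 49.1300 * 0.91256132 = 44.83413746
P = C - S*exp(-qT) + K*exp(-rT)
P = 10.8724 - 43.97000000 + 44.83413746 = 11.7365


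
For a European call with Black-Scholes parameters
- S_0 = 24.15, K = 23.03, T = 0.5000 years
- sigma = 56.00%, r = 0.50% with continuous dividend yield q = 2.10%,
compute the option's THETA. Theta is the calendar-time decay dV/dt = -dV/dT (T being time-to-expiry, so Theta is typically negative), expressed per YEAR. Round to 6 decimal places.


d1 = 0.2977087897; d2 = -0.0982710077
phi(d1) = 0.3816490557; exp(-qT) = 0.9895549326; exp(-rT) = 0.9975031224
Theta = -S*exp(-qT)*phi(d1)*sigma/(2*sqrt(T)) - r*K*exp(-rT)*N(d2) + q*S*exp(-qT)*N(d1)
N(d1) = 0.6170372829; N(d2) = 0.4608585496; sqrt(T) = 0.7071067812
Term 1 = -24.1500 * 0.9895549326 * 0.3816490557 * 0.5600 / (2 * 0.7071067812) = -3.6115552602
Term 2 = -0.0050 * 23.0300 * 0.9975031224 * 0.4608585496 = -0.0529353580
Term 3 = 0.0210 * 24.1500 * 0.9895549326 * 0.6170372829 = 0.3096618783
Theta = -3.6115552602 + (-0.0529353580) + (0.3096618783) = -3.354829

Answer: Theta = -3.354829


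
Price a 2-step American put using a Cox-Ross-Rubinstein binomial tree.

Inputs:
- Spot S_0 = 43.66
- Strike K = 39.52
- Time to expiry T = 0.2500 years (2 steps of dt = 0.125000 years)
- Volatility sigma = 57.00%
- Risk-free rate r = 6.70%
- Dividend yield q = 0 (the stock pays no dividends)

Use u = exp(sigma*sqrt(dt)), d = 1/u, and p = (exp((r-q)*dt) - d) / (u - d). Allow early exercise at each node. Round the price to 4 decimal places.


Answer: Price = V(0,0) = 2.8515

Derivation:
dt = T/N = 0.125000
u = exp(sigma*sqrt(dt)) = 1.223267; d = 1/u = 0.817483
p = (exp((r-q)*dt) - d) / (u - d) = 0.470514
Discount per step: exp(-r*dt) = 0.991660
Stock lattice S(k, i) with i counting down-moves:
  k=0: S(0,0) = 43.6600
  k=1: S(1,0) = 53.4079; S(1,1) = 35.6913
  k=2: S(2,0) = 65.3321; S(2,1) = 43.6600; S(2,2) = 29.1770
Terminal payoffs V(N, i) = max(K - S_T, 0):
  V(2,0) = 0.000000; V(2,1) = 0.000000; V(2,2) = 10.342978
Backward induction: V(k, i) = exp(-r*dt) * [p * V(k+1, i) + (1-p) * V(k+1, i+1)]; then take max(V_cont, immediate exercise) for American.
  V(1,0) = exp(-r*dt) * [p*0.000000 + (1-p)*0.000000] = 0.000000; exercise = 0.000000; V(1,0) = max -> 0.000000
  V(1,1) = exp(-r*dt) * [p*0.000000 + (1-p)*10.342978] = 5.430787; exercise = 3.828702; V(1,1) = max -> 5.430787
  V(0,0) = exp(-r*dt) * [p*0.000000 + (1-p)*5.430787] = 2.851543; exercise = 0.000000; V(0,0) = max -> 2.851543


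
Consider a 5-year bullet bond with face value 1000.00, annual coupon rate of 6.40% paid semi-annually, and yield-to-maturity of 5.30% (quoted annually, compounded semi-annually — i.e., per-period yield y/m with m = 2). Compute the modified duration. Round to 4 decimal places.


Coupon per period c = face * coupon_rate / m = 32.000000
Periods per year m = 2; per-period yield y/m = 0.026500
Number of cashflows N = 10
Cashflows (t years, CF_t, discount factor 1/(1+y/m)^(m*t), PV):
  t = 0.5000: CF_t = 32.000000, DF = 0.974184, PV = 31.173892
  t = 1.0000: CF_t = 32.000000, DF = 0.949035, PV = 30.369110
  t = 1.5000: CF_t = 32.000000, DF = 0.924535, PV = 29.585105
  t = 2.0000: CF_t = 32.000000, DF = 0.900667, PV = 28.821340
  t = 2.5000: CF_t = 32.000000, DF = 0.877415, PV = 28.077291
  t = 3.0000: CF_t = 32.000000, DF = 0.854764, PV = 27.352451
  t = 3.5000: CF_t = 32.000000, DF = 0.832698, PV = 26.646324
  t = 4.0000: CF_t = 32.000000, DF = 0.811201, PV = 25.958426
  t = 4.5000: CF_t = 32.000000, DF = 0.790259, PV = 25.288286
  t = 5.0000: CF_t = 1032.000000, DF = 0.769858, PV = 794.493156
Price P = sum_t PV_t = 1047.765381
First compute Macaulay numerator sum_t t * PV_t:
  t * PV_t at t = 0.5000: 15.586946
  t * PV_t at t = 1.0000: 30.369110
  t * PV_t at t = 1.5000: 44.377658
  t * PV_t at t = 2.0000: 57.642679
  t * PV_t at t = 2.5000: 70.193229
  t * PV_t at t = 3.0000: 82.057354
  t * PV_t at t = 3.5000: 93.262134
  t * PV_t at t = 4.0000: 103.833702
  t * PV_t at t = 4.5000: 113.797287
  t * PV_t at t = 5.0000: 3972.465778
Macaulay duration D = 4583.585878 / 1047.765381 = 4.374630
Modified duration = D / (1 + y/m) = 4.374630 / (1 + 0.026500) = 4.261695

Answer: Modified duration = 4.2617


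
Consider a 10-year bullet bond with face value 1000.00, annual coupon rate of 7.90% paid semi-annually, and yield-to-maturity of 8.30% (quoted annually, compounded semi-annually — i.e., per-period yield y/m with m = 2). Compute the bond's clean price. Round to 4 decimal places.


Answer: Price = 973.1768

Derivation:
Coupon per period c = face * coupon_rate / m = 39.500000
Periods per year m = 2; per-period yield y/m = 0.041500
Number of cashflows N = 20
Cashflows (t years, CF_t, discount factor 1/(1+y/m)^(m*t), PV):
  t = 0.5000: CF_t = 39.500000, DF = 0.960154, PV = 37.926068
  t = 1.0000: CF_t = 39.500000, DF = 0.921895, PV = 36.414852
  t = 1.5000: CF_t = 39.500000, DF = 0.885161, PV = 34.963852
  t = 2.0000: CF_t = 39.500000, DF = 0.849890, PV = 33.570669
  t = 2.5000: CF_t = 39.500000, DF = 0.816025, PV = 32.233000
  t = 3.0000: CF_t = 39.500000, DF = 0.783510, PV = 30.948631
  t = 3.5000: CF_t = 39.500000, DF = 0.752290, PV = 29.715441
  t = 4.0000: CF_t = 39.500000, DF = 0.722314, PV = 28.531388
  t = 4.5000: CF_t = 39.500000, DF = 0.693532, PV = 27.394516
  t = 5.0000: CF_t = 39.500000, DF = 0.665897, PV = 26.302944
  t = 5.5000: CF_t = 39.500000, DF = 0.639364, PV = 25.254867
  t = 6.0000: CF_t = 39.500000, DF = 0.613887, PV = 24.248552
  t = 6.5000: CF_t = 39.500000, DF = 0.589426, PV = 23.282335
  t = 7.0000: CF_t = 39.500000, DF = 0.565940, PV = 22.354618
  t = 7.5000: CF_t = 39.500000, DF = 0.543389, PV = 21.463868
  t = 8.0000: CF_t = 39.500000, DF = 0.521737, PV = 20.608610
  t = 8.5000: CF_t = 39.500000, DF = 0.500948, PV = 19.787432
  t = 9.0000: CF_t = 39.500000, DF = 0.480987, PV = 18.998974
  t = 9.5000: CF_t = 39.500000, DF = 0.461821, PV = 18.241934
  t = 10.0000: CF_t = 1039.500000, DF = 0.443419, PV = 460.934280
Price P = sum_t PV_t = 973.176830


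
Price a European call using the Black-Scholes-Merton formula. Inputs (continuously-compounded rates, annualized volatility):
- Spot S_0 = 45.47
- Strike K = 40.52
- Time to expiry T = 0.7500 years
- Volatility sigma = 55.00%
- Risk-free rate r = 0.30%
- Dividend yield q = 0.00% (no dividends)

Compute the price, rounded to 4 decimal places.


Answer: Price = 10.8452

Derivation:
d1 = (ln(S/K) + (r - q + 0.5*sigma^2) * T) / (sigma * sqrt(T)) = 0.48485789
d2 = d1 - sigma * sqrt(T) = 0.00854392
exp(-rT) = 0.99775253; exp(-qT) = 1.00000000
C = S_0 * exp(-qT) * N(d1) - K * exp(-rT) * N(d2)
N(d1) = 0.68611142; N(d2) = 0.50340849
C = 45.4700 * 1.00000000 * 0.68611142 - 40.5200 * 0.99775253 * 0.50340849 = 10.8452


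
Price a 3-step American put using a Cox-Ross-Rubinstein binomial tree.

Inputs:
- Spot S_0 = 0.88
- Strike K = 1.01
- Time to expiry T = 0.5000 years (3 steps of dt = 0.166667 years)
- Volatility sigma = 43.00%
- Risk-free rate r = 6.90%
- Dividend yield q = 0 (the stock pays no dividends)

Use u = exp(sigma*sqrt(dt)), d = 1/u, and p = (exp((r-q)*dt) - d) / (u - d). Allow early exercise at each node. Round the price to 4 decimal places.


Answer: Price = V(0,0) = 0.1708

Derivation:
dt = T/N = 0.166667
u = exp(sigma*sqrt(dt)) = 1.191898; d = 1/u = 0.838998
p = (exp((r-q)*dt) - d) / (u - d) = 0.489001
Discount per step: exp(-r*dt) = 0.988566
Stock lattice S(k, i) with i counting down-moves:
  k=0: S(0,0) = 0.8800
  k=1: S(1,0) = 1.0489; S(1,1) = 0.7383
  k=2: S(2,0) = 1.2501; S(2,1) = 0.8800; S(2,2) = 0.6194
  k=3: S(3,0) = 1.4900; S(3,1) = 1.0489; S(3,2) = 0.7383; S(3,3) = 0.5197
Terminal payoffs V(N, i) = max(K - S_T, 0):
  V(3,0) = 0.000000; V(3,1) = 0.000000; V(3,2) = 0.271682; V(3,3) = 0.490284
Backward induction: V(k, i) = exp(-r*dt) * [p * V(k+1, i) + (1-p) * V(k+1, i+1)]; then take max(V_cont, immediate exercise) for American.
  V(2,0) = exp(-r*dt) * [p*0.000000 + (1-p)*0.000000] = 0.000000; exercise = 0.000000; V(2,0) = max -> 0.000000
  V(2,1) = exp(-r*dt) * [p*0.000000 + (1-p)*0.271682] = 0.137242; exercise = 0.130000; V(2,1) = max -> 0.137242
  V(2,2) = exp(-r*dt) * [p*0.271682 + (1-p)*0.490284] = 0.379004; exercise = 0.390552; V(2,2) = max -> 0.390552
  V(1,0) = exp(-r*dt) * [p*0.000000 + (1-p)*0.137242] = 0.069328; exercise = 0.000000; V(1,0) = max -> 0.069328
  V(1,1) = exp(-r*dt) * [p*0.137242 + (1-p)*0.390552] = 0.263634; exercise = 0.271682; V(1,1) = max -> 0.271682
  V(0,0) = exp(-r*dt) * [p*0.069328 + (1-p)*0.271682] = 0.170756; exercise = 0.130000; V(0,0) = max -> 0.170756


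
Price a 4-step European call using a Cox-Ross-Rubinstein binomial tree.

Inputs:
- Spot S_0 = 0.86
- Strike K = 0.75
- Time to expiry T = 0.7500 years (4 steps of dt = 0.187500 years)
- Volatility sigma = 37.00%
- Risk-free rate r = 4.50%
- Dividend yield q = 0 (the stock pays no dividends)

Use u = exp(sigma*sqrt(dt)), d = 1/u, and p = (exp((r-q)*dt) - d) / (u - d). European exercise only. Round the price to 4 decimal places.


Answer: Price = V(0,0) = 0.1869

Derivation:
dt = T/N = 0.187500
u = exp(sigma*sqrt(dt)) = 1.173763; d = 1/u = 0.851961
p = (exp((r-q)*dt) - d) / (u - d) = 0.486362
Discount per step: exp(-r*dt) = 0.991598
Stock lattice S(k, i) with i counting down-moves:
  k=0: S(0,0) = 0.8600
  k=1: S(1,0) = 1.0094; S(1,1) = 0.7327
  k=2: S(2,0) = 1.1848; S(2,1) = 0.8600; S(2,2) = 0.6242
  k=3: S(3,0) = 1.3907; S(3,1) = 1.0094; S(3,2) = 0.7327; S(3,3) = 0.5318
  k=4: S(4,0) = 1.6324; S(4,1) = 1.1848; S(4,2) = 0.8600; S(4,3) = 0.6242; S(4,4) = 0.4531
Terminal payoffs V(N, i) = max(S_T - K, 0):
  V(4,0) = 0.882375; V(4,1) = 0.434839; V(4,2) = 0.110000; V(4,3) = 0.000000; V(4,4) = 0.000000
Backward induction: V(k, i) = exp(-r*dt) * [p * V(k+1, i) + (1-p) * V(k+1, i+1)].
  V(3,0) = exp(-r*dt) * [p*0.882375 + (1-p)*0.434839] = 0.647021
  V(3,1) = exp(-r*dt) * [p*0.434839 + (1-p)*0.110000] = 0.265738
  V(3,2) = exp(-r*dt) * [p*0.110000 + (1-p)*0.000000] = 0.053050
  V(3,3) = exp(-r*dt) * [p*0.000000 + (1-p)*0.000000] = 0.000000
  V(2,0) = exp(-r*dt) * [p*0.647021 + (1-p)*0.265738] = 0.447389
  V(2,1) = exp(-r*dt) * [p*0.265738 + (1-p)*0.053050] = 0.155179
  V(2,2) = exp(-r*dt) * [p*0.053050 + (1-p)*0.000000] = 0.025585
  V(1,0) = exp(-r*dt) * [p*0.447389 + (1-p)*0.155179] = 0.294801
  V(1,1) = exp(-r*dt) * [p*0.155179 + (1-p)*0.025585] = 0.087870
  V(0,0) = exp(-r*dt) * [p*0.294801 + (1-p)*0.087870] = 0.186929


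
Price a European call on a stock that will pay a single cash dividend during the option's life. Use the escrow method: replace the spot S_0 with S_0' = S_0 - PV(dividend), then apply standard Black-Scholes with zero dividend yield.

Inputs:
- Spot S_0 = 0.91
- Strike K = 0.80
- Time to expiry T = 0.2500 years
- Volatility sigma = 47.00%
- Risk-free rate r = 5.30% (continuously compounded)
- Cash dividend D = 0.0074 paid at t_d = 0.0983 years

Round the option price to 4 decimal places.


PV(D) = D * exp(-r * t_d) = 0.0074 * 0.99480365 = 0.00736155
S_0' = S_0 - PV(D) = 0.9100 - 0.00736155 = 0.90263845
d1 = (ln(S_0'/K) + (r + sigma^2/2)*T) / (sigma*sqrt(T)) = 0.68754409
d2 = d1 - sigma*sqrt(T) = 0.45254409
exp(-rT) = 0.98683739
N(d1) = 0.75413004; N(d2) = 0.67456147
C = S_0' * N(d1) - K * exp(-rT) * N(d2) = 0.90263845 * 0.75413004 - 0.8000 * 0.98683739 * 0.67456147 = 0.1482

Answer: Price = 0.1482


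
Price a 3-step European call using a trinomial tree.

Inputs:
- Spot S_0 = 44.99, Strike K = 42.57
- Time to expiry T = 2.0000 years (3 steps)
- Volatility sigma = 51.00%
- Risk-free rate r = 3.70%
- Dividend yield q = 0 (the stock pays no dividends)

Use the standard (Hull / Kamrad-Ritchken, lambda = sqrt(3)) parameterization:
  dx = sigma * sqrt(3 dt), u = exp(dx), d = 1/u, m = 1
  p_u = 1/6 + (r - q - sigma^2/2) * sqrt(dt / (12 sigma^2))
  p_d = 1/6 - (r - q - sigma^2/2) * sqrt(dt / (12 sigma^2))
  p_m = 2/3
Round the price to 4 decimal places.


dt = T/N = 0.666667; dx = sigma*sqrt(3*dt) = 0.721249
u = exp(dx) = 2.057001; d = 1/u = 0.486145
p_u = 0.123663, p_m = 0.666667, p_d = 0.209671
Discount per step: exp(-r*dt) = 0.975635
Stock lattice S(k, j) with j the centered position index:
  k=0: S(0,+0) = 44.9900
  k=1: S(1,-1) = 21.8717; S(1,+0) = 44.9900; S(1,+1) = 92.5445
  k=2: S(2,-2) = 10.6328; S(2,-1) = 21.8717; S(2,+0) = 44.9900; S(2,+1) = 92.5445; S(2,+2) = 190.3640
  k=3: S(3,-3) = 5.1691; S(3,-2) = 10.6328; S(3,-1) = 21.8717; S(3,+0) = 44.9900; S(3,+1) = 92.5445; S(3,+2) = 190.3640; S(3,+3) = 391.5789
Terminal payoffs V(N, j) = max(S_T - K, 0):
  V(3,-3) = 0.000000; V(3,-2) = 0.000000; V(3,-1) = 0.000000; V(3,+0) = 2.420000; V(3,+1) = 49.974458; V(3,+2) = 147.794009; V(3,+3) = 349.008887
Backward induction: V(k, j) = exp(-r*dt) * [p_u * V(k+1, j+1) + p_m * V(k+1, j) + p_d * V(k+1, j-1)]
  V(2,-2) = exp(-r*dt) * [p_u*0.000000 + p_m*0.000000 + p_d*0.000000] = 0.000000
  V(2,-1) = exp(-r*dt) * [p_u*2.420000 + p_m*0.000000 + p_d*0.000000] = 0.291972
  V(2,+0) = exp(-r*dt) * [p_u*49.974458 + p_m*2.420000 + p_d*0.000000] = 7.603419
  V(2,+1) = exp(-r*dt) * [p_u*147.794009 + p_m*49.974458 + p_d*2.420000] = 50.830874
  V(2,+2) = exp(-r*dt) * [p_u*349.008887 + p_m*147.794009 + p_d*49.974458] = 148.459320
  V(1,-1) = exp(-r*dt) * [p_u*7.603419 + p_m*0.291972 + p_d*0.000000] = 1.107254
  V(1,+0) = exp(-r*dt) * [p_u*50.830874 + p_m*7.603419 + p_d*0.291972] = 11.137889
  V(1,+1) = exp(-r*dt) * [p_u*148.459320 + p_m*50.830874 + p_d*7.603419] = 52.528508
  V(0,+0) = exp(-r*dt) * [p_u*52.528508 + p_m*11.137889 + p_d*1.107254] = 13.808386

Answer: Price = V(0,0) = 13.8084
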